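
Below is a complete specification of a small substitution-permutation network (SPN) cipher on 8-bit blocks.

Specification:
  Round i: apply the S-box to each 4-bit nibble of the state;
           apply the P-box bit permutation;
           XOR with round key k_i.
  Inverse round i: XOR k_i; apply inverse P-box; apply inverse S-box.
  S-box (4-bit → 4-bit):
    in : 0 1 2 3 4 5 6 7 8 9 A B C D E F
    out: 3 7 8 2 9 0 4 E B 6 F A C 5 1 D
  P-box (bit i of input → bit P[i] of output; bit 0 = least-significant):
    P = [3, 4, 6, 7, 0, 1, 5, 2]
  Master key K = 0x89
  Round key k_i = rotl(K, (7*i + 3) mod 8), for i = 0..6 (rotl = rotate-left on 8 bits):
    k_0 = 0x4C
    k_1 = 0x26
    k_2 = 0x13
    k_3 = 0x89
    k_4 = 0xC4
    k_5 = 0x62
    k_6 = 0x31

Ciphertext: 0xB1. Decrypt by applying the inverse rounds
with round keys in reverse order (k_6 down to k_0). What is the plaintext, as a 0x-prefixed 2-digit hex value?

s_0 = ciphertext = 0xB1
s_1 = InvRound(s_0, k_6) = 0x52
s_2 = InvRound(s_1, k_5) = 0x63
s_3 = InvRound(s_2, k_4) = 0xA2
s_4 = InvRound(s_3, k_3) = 0x1E
s_5 = InvRound(s_4, k_2) = 0x4E
s_6 = InvRound(s_5, k_1) = 0x6D
s_7 = InvRound(s_6, k_0) = 0xD5

0xD5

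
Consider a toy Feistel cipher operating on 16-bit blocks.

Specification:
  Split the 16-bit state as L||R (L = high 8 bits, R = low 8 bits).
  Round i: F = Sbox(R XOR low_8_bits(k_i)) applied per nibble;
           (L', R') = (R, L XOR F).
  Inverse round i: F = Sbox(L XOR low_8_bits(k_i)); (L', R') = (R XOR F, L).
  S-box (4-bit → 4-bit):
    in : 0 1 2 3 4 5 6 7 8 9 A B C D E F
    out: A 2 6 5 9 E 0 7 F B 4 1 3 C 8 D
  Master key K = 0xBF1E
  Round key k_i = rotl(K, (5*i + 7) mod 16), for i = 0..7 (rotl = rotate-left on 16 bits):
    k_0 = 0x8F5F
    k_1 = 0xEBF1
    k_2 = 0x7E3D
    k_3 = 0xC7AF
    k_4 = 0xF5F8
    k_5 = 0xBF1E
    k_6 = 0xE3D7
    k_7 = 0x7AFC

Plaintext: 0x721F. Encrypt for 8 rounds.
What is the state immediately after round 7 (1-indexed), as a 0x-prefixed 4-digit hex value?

0x8D3A

s_0 = plaintext = 0x721F
s_1 = Round(s_0, k_0) = 0x1FE8
s_2 = Round(s_1, k_1) = 0xE834
s_3 = Round(s_2, k_2) = 0x3443
s_4 = Round(s_3, k_3) = 0x43B7
s_5 = Round(s_4, k_4) = 0xB7DE
s_6 = Round(s_5, k_5) = 0xDE8D
s_7 = Round(s_6, k_6) = 0x8D3A
s_8 = Round(s_7, k_7) = 0x3ABD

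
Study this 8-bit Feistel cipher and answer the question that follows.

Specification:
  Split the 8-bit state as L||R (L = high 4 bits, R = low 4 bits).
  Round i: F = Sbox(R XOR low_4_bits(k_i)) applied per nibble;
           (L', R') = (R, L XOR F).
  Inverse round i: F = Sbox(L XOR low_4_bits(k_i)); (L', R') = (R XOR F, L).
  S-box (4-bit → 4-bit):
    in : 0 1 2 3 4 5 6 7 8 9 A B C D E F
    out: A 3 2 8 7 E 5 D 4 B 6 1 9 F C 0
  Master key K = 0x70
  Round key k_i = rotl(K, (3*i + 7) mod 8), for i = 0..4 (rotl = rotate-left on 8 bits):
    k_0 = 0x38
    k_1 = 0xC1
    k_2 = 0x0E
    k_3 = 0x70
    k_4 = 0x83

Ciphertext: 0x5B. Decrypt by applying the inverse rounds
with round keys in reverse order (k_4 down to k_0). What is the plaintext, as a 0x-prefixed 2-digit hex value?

s_0 = ciphertext = 0x5B
s_1 = InvRound(s_0, k_4) = 0xE5
s_2 = InvRound(s_1, k_3) = 0x9E
s_3 = InvRound(s_2, k_2) = 0x39
s_4 = InvRound(s_3, k_1) = 0xB3
s_5 = InvRound(s_4, k_0) = 0xBB

0xBB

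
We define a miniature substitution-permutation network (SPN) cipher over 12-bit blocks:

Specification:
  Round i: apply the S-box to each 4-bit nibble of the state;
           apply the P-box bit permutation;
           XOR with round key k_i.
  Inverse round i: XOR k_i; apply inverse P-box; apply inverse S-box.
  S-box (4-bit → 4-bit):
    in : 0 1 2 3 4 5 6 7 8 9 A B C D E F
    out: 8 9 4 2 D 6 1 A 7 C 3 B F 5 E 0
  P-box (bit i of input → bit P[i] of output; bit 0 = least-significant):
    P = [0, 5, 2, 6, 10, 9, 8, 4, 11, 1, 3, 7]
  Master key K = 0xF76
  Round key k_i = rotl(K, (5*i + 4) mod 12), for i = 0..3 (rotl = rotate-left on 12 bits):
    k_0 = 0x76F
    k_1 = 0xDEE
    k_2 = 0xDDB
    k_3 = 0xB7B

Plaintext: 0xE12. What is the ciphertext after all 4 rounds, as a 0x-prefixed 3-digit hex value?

0xE78

s_0 = plaintext = 0xE12
s_1 = Round(s_0, k_0) = 0x3F1
s_2 = Round(s_1, k_1) = 0xDAD
s_3 = Round(s_2, k_2) = 0x3D6
s_4 = Round(s_3, k_3) = 0xE78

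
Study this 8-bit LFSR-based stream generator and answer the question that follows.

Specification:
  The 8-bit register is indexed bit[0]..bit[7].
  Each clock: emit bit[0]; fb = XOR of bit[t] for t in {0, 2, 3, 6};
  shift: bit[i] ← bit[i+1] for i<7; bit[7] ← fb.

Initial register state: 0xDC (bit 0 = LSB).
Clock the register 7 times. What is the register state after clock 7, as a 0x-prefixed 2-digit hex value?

0xDF

reg_0 = 0xDC
clock 1: out=0, reg = 0xEE
clock 2: out=0, reg = 0xF7
clock 3: out=1, reg = 0xFB
clock 4: out=1, reg = 0xFD
clock 5: out=1, reg = 0x7E
clock 6: out=0, reg = 0xBF
clock 7: out=1, reg = 0xDF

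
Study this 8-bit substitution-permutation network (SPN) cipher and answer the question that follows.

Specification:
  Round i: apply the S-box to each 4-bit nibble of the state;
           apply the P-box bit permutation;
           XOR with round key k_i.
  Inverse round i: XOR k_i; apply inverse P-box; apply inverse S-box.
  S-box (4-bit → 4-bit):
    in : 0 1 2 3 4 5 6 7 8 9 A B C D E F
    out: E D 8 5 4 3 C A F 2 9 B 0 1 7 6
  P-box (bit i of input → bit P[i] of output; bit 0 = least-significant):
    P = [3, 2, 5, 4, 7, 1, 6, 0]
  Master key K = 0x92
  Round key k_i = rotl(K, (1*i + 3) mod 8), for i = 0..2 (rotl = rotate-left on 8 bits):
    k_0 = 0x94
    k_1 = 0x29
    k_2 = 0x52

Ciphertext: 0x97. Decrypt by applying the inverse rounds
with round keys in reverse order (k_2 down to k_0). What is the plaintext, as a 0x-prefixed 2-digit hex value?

0xF2

s_0 = ciphertext = 0x97
s_1 = InvRound(s_0, k_2) = 0x19
s_2 = InvRound(s_1, k_1) = 0xC6
s_3 = InvRound(s_2, k_0) = 0xF2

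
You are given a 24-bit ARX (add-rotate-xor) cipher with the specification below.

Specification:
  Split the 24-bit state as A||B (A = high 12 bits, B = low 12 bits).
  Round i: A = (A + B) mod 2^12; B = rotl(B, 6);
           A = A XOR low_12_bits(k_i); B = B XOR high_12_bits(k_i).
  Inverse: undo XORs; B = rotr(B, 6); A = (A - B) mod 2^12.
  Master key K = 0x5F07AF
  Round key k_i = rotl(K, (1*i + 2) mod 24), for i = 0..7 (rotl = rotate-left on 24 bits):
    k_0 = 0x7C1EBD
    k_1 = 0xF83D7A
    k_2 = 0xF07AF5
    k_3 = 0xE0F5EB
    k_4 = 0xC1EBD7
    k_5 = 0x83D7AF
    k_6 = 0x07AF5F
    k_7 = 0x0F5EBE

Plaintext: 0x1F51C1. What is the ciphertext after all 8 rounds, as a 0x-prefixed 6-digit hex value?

0xBC5017

s_0 = plaintext = 0x1F51C1
s_1 = Round(s_0, k_0) = 0xD0B786
s_2 = Round(s_1, k_1) = 0x9EBE1D
s_3 = Round(s_2, k_2) = 0x2FD87F
s_4 = Round(s_3, k_3) = 0xE971EE
s_5 = Round(s_4, k_4) = 0xB52799
s_6 = Round(s_5, k_5) = 0x544E63
s_7 = Round(s_6, k_6) = 0xCF8883
s_8 = Round(s_7, k_7) = 0xBC5017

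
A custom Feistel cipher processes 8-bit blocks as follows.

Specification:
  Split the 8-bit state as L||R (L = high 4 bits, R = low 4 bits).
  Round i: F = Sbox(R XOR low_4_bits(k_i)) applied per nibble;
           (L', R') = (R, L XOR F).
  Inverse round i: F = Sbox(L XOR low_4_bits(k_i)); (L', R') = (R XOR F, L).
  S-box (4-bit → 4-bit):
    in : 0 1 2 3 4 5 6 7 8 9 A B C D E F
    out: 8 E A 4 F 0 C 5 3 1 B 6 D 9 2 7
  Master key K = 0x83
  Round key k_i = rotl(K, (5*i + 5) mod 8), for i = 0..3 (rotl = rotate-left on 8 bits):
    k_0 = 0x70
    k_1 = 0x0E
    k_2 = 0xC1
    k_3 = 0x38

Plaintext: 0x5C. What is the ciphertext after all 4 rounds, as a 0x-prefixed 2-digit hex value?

0x62

s_0 = plaintext = 0x5C
s_1 = Round(s_0, k_0) = 0xC8
s_2 = Round(s_1, k_1) = 0x80
s_3 = Round(s_2, k_2) = 0x06
s_4 = Round(s_3, k_3) = 0x62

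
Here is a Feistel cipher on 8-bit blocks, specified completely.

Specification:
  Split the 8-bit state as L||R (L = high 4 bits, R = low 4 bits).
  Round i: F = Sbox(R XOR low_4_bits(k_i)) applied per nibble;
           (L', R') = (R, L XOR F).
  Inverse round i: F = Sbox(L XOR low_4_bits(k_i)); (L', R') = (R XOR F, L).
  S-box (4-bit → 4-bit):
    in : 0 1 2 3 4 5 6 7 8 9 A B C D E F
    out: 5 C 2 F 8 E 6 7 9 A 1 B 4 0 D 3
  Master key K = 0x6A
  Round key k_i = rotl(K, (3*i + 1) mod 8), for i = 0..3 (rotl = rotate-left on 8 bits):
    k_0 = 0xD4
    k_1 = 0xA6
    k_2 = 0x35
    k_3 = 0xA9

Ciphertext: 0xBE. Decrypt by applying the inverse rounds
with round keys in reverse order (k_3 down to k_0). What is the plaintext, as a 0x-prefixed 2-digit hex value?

s_0 = ciphertext = 0xBE
s_1 = InvRound(s_0, k_3) = 0xCB
s_2 = InvRound(s_1, k_2) = 0x1C
s_3 = InvRound(s_2, k_1) = 0xB1
s_4 = InvRound(s_3, k_0) = 0x2B

0x2B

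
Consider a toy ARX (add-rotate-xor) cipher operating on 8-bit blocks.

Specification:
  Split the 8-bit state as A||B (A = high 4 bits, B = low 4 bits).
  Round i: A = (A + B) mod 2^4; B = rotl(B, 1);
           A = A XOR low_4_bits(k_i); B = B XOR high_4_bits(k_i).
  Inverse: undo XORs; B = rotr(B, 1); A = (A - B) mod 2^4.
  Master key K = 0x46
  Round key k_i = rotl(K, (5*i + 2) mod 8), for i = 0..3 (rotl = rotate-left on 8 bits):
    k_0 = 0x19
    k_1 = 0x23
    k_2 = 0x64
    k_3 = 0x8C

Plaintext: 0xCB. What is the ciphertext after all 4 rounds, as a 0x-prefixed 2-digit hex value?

s_0 = plaintext = 0xCB
s_1 = Round(s_0, k_0) = 0xE6
s_2 = Round(s_1, k_1) = 0x7E
s_3 = Round(s_2, k_2) = 0x1B
s_4 = Round(s_3, k_3) = 0x0F

0x0F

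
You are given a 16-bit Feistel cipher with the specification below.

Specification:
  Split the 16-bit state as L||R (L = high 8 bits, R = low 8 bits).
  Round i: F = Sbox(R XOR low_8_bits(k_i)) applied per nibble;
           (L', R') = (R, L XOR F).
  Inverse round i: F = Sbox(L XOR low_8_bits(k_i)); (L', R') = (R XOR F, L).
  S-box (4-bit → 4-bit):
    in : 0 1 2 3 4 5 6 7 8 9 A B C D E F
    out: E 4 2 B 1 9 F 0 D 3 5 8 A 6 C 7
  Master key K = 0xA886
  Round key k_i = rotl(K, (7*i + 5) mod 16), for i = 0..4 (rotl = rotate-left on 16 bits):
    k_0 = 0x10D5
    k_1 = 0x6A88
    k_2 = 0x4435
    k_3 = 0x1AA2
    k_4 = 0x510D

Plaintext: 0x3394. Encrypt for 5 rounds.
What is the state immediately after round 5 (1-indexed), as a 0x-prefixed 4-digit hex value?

0xB6D0

s_0 = plaintext = 0x3394
s_1 = Round(s_0, k_0) = 0x9427
s_2 = Round(s_1, k_1) = 0x27C3
s_3 = Round(s_2, k_2) = 0xC358
s_4 = Round(s_3, k_3) = 0x58B6
s_5 = Round(s_4, k_4) = 0xB6D0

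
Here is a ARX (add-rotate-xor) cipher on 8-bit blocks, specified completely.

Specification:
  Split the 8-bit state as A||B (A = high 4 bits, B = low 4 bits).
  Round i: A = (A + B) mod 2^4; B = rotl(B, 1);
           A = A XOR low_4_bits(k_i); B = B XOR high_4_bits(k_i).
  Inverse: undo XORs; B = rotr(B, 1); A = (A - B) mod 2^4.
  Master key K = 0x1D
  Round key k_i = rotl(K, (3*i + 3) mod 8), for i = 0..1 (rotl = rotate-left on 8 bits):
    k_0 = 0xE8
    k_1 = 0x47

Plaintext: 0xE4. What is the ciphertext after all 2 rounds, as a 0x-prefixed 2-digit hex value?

0x78

s_0 = plaintext = 0xE4
s_1 = Round(s_0, k_0) = 0xA6
s_2 = Round(s_1, k_1) = 0x78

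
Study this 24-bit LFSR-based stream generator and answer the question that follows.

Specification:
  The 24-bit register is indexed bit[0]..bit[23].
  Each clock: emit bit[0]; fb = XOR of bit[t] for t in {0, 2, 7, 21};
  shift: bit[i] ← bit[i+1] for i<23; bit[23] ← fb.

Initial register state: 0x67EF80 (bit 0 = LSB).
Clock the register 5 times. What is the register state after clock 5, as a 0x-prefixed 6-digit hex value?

reg_0 = 0x67EF80
clock 1: out=0, reg = 0x33F7C0
clock 2: out=0, reg = 0x19FBE0
clock 3: out=0, reg = 0x8CFDF0
clock 4: out=0, reg = 0xC67EF8
clock 5: out=0, reg = 0xE33F7C

0xE33F7C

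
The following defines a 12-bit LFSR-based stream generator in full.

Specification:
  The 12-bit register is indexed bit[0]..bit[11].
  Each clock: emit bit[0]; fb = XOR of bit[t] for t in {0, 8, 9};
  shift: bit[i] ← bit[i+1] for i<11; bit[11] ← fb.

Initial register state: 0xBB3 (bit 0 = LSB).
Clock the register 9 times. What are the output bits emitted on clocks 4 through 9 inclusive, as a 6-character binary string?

011011

reg_0 = 0xBB3
clock 1: out=1, reg = 0xDD9
clock 2: out=1, reg = 0x6EC
clock 3: out=0, reg = 0xB76
clock 4: out=0, reg = 0x5BB
clock 5: out=1, reg = 0x2DD
clock 6: out=1, reg = 0x16E
clock 7: out=0, reg = 0x8B7
clock 8: out=1, reg = 0xC5B
clock 9: out=1, reg = 0xE2D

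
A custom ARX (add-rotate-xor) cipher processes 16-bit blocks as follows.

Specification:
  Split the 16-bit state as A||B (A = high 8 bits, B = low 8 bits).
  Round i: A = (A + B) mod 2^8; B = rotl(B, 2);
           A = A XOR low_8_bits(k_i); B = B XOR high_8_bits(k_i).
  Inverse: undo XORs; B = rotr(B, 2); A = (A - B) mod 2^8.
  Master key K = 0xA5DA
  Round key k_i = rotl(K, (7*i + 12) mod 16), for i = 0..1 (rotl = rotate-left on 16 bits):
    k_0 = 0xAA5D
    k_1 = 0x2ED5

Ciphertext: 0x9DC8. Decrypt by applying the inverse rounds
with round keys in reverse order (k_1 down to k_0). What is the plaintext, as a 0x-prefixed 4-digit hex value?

0x0EC4

s_0 = ciphertext = 0x9DC8
s_1 = InvRound(s_0, k_1) = 0x8FB9
s_2 = InvRound(s_1, k_0) = 0x0EC4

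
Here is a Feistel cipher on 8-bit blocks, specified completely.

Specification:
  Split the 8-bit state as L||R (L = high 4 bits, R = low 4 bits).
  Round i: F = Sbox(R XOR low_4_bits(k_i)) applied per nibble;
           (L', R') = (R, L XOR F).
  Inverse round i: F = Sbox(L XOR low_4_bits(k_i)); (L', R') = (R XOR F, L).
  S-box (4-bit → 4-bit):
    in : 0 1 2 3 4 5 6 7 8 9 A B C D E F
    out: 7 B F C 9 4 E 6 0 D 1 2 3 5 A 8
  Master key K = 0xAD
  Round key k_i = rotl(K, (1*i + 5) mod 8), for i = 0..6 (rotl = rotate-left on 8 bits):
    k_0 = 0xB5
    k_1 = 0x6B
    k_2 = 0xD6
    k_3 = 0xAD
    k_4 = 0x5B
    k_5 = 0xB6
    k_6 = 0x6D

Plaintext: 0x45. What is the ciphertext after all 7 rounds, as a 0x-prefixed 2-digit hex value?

0x54

s_0 = plaintext = 0x45
s_1 = Round(s_0, k_0) = 0x53
s_2 = Round(s_1, k_1) = 0x35
s_3 = Round(s_2, k_2) = 0x5F
s_4 = Round(s_3, k_3) = 0xFA
s_5 = Round(s_4, k_4) = 0xA4
s_6 = Round(s_5, k_5) = 0x45
s_7 = Round(s_6, k_6) = 0x54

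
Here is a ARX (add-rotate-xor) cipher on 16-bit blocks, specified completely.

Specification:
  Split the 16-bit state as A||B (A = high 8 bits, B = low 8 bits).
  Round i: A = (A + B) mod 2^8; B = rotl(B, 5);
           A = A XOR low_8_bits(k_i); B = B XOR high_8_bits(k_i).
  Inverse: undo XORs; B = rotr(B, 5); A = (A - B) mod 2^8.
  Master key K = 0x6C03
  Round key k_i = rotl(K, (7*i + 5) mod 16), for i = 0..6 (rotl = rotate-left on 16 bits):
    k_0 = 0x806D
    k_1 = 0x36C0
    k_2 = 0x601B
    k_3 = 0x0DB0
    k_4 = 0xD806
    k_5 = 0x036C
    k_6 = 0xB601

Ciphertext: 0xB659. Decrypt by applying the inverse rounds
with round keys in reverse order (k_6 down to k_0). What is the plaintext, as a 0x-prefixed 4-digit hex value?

s_0 = ciphertext = 0xB659
s_1 = InvRound(s_0, k_6) = 0x387F
s_2 = InvRound(s_1, k_5) = 0x71E3
s_3 = InvRound(s_2, k_4) = 0x9ED9
s_4 = InvRound(s_3, k_3) = 0x88A6
s_5 = InvRound(s_4, k_2) = 0x5D36
s_6 = InvRound(s_5, k_1) = 0x9D00
s_7 = InvRound(s_6, k_0) = 0xEC04

0xEC04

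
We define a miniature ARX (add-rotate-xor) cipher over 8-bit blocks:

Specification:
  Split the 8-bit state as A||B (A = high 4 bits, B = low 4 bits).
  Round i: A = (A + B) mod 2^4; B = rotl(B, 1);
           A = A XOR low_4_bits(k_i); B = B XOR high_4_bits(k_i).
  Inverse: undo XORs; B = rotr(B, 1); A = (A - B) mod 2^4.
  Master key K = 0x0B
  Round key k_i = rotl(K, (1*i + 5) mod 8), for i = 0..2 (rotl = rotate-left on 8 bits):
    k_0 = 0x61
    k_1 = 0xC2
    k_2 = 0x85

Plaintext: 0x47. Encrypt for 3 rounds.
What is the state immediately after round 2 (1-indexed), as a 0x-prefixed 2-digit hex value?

0x0D

s_0 = plaintext = 0x47
s_1 = Round(s_0, k_0) = 0xA8
s_2 = Round(s_1, k_1) = 0x0D
s_3 = Round(s_2, k_2) = 0x83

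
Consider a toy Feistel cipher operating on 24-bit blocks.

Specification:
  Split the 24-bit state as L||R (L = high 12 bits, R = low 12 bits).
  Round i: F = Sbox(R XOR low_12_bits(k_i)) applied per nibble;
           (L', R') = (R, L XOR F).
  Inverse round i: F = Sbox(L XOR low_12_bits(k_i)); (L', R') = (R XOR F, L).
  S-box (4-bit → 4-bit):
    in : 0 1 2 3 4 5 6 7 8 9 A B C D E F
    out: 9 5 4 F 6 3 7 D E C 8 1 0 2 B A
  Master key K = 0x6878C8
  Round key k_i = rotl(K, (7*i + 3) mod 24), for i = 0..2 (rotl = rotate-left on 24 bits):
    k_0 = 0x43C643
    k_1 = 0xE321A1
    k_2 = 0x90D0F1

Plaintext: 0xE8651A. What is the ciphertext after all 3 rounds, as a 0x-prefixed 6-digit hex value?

s_0 = plaintext = 0xE8651A
s_1 = Round(s_0, k_0) = 0x51A1BA
s_2 = Round(s_1, k_1) = 0x1BAC4B
s_3 = Round(s_2, k_2) = 0xC4B1A2

0xC4B1A2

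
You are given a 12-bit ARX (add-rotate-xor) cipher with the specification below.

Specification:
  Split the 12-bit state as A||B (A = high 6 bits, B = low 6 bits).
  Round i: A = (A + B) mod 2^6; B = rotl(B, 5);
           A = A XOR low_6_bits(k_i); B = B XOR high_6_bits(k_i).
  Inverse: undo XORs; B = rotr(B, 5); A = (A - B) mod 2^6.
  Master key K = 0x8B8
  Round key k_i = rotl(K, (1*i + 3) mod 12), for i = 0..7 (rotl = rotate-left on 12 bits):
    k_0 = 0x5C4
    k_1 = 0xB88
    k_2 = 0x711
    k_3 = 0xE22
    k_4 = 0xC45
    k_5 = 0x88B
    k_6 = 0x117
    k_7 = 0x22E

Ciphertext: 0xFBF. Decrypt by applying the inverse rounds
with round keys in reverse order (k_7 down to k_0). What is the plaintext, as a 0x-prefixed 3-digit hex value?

s_0 = ciphertext = 0xFBF
s_1 = InvRound(s_0, k_7) = 0x86F
s_2 = InvRound(s_1, k_6) = 0x7D7
s_3 = InvRound(s_2, k_5) = 0xA6B
s_4 = InvRound(s_3, k_4) = 0xE34
s_5 = InvRound(s_4, k_3) = 0x098
s_6 = InvRound(s_5, k_2) = 0x2C8
s_7 = InvRound(s_6, k_1) = 0xD8D
s_8 = InvRound(s_7, k_0) = 0xFB4

0xFB4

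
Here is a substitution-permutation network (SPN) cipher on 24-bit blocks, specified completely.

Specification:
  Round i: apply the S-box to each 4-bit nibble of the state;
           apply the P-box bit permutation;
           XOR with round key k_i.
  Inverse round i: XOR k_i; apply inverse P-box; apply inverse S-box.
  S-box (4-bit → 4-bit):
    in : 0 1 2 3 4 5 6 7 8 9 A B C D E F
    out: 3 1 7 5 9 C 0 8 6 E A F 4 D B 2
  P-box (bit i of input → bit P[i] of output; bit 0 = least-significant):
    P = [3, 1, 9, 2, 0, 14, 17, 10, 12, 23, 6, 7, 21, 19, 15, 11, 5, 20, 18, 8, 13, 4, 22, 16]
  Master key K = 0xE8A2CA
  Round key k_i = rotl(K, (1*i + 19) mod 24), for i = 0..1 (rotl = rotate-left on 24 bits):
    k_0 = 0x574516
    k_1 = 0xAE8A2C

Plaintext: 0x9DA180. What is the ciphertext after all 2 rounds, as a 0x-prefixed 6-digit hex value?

s_0 = plaintext = 0x9DA180
s_1 = Round(s_0, k_0) = 0x181C2C
s_2 = Round(s_1, k_1) = 0x98E86D

0x98E86D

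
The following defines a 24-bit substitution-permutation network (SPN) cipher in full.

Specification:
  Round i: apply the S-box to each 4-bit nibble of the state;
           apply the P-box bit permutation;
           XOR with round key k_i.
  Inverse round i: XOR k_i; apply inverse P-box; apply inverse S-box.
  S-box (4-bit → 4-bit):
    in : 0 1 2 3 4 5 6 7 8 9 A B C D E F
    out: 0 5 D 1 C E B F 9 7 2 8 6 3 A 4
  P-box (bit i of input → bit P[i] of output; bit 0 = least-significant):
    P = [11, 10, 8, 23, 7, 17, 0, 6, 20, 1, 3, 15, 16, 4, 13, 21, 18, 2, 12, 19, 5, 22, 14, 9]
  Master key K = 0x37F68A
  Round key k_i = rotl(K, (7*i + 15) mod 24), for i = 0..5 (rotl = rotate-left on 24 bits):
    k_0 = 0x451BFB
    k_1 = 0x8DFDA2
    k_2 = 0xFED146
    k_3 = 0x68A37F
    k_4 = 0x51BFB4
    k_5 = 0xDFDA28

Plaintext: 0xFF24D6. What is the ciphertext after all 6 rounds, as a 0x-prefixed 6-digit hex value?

0xA84683

s_0 = plaintext = 0xFF24D6
s_1 = Round(s_0, k_0) = 0xE6E773
s_2 = Round(s_1, k_1) = 0xF3777D
s_3 = Round(s_2, k_2) = 0xC93D9D
s_4 = Round(s_3, k_3) = 0x3FFFF8
s_5 = Round(s_4, k_4) = 0xD1879D
s_6 = Round(s_5, k_5) = 0xA84683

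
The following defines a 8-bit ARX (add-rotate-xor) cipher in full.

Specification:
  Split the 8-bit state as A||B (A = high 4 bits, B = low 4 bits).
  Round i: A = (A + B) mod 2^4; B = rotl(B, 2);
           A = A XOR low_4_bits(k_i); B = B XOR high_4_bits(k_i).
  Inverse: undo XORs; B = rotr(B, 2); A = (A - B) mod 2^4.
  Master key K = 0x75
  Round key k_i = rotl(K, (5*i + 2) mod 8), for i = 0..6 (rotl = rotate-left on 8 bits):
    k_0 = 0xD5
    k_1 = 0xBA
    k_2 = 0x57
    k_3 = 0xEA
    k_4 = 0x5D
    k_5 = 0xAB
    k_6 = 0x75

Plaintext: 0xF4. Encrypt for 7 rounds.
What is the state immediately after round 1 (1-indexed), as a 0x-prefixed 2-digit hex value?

s_0 = plaintext = 0xF4
s_1 = Round(s_0, k_0) = 0x6C
s_2 = Round(s_1, k_1) = 0x88
s_3 = Round(s_2, k_2) = 0x77
s_4 = Round(s_3, k_3) = 0x43
s_5 = Round(s_4, k_4) = 0xA9
s_6 = Round(s_5, k_5) = 0x8C
s_7 = Round(s_6, k_6) = 0x14

0x6C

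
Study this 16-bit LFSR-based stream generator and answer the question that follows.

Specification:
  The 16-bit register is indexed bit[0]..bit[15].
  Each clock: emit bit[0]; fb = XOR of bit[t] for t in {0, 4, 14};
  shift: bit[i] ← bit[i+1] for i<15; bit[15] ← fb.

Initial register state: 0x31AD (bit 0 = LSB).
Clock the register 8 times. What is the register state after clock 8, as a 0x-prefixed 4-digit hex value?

0xDB31

reg_0 = 0x31AD
clock 1: out=1, reg = 0x98D6
clock 2: out=0, reg = 0xCC6B
clock 3: out=1, reg = 0x6635
clock 4: out=1, reg = 0xB31A
clock 5: out=0, reg = 0xD98D
clock 6: out=1, reg = 0x6CC6
clock 7: out=0, reg = 0xB663
clock 8: out=1, reg = 0xDB31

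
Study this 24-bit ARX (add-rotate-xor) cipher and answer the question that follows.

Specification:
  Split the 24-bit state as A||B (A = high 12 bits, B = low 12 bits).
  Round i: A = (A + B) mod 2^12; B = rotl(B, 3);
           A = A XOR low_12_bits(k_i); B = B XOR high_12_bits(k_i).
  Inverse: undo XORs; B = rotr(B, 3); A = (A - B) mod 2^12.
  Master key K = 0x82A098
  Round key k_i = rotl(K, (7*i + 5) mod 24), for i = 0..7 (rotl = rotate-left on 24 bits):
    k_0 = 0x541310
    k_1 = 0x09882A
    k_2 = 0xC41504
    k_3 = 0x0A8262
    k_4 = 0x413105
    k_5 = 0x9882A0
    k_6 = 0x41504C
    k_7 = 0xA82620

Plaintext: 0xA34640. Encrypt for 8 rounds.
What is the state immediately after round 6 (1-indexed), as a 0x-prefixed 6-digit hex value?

s_0 = plaintext = 0xA34640
s_1 = Round(s_0, k_0) = 0x364742
s_2 = Round(s_1, k_1) = 0x28CA8B
s_3 = Round(s_2, k_2) = 0x81381C
s_4 = Round(s_3, k_3) = 0x24D04C
s_5 = Round(s_4, k_4) = 0x39C673
s_6 = Round(s_5, k_5) = 0x8AFA13
s_7 = Round(s_6, k_6) = 0x28E488
s_8 = Round(s_7, k_7) = 0x136EC0

0x8AFA13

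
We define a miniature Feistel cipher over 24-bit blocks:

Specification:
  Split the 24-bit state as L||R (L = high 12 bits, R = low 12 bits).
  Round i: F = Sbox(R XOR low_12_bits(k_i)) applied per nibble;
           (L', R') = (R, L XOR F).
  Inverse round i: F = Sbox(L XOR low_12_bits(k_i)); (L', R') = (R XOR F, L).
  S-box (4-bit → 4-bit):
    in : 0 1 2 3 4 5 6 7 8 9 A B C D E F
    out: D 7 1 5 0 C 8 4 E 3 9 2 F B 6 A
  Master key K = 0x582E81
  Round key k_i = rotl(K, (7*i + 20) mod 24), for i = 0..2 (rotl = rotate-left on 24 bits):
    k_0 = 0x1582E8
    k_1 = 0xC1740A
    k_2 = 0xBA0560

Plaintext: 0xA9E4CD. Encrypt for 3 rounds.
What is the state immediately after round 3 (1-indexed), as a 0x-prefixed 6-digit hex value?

0xC23187

s_0 = plaintext = 0xA9E4CD
s_1 = Round(s_0, k_0) = 0x4CD282
s_2 = Round(s_1, k_1) = 0x282C23
s_3 = Round(s_2, k_2) = 0xC23187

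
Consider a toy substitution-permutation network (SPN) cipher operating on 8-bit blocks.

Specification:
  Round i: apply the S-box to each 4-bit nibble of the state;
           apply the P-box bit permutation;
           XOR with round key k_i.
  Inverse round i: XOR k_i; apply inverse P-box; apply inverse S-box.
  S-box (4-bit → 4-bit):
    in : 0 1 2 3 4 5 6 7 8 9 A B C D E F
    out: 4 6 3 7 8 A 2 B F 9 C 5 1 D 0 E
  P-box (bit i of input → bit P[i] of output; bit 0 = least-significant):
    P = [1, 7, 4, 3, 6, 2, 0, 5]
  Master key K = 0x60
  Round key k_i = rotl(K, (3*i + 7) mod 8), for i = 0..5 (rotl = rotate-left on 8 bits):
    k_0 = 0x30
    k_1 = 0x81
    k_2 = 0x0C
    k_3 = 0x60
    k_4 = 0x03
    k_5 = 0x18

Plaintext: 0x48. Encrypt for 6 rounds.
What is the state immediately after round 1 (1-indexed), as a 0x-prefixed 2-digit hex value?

0x8A

s_0 = plaintext = 0x48
s_1 = Round(s_0, k_0) = 0x8A
s_2 = Round(s_1, k_1) = 0xFC
s_3 = Round(s_2, k_2) = 0x2B
s_4 = Round(s_3, k_3) = 0x36
s_5 = Round(s_4, k_4) = 0xC6
s_6 = Round(s_5, k_5) = 0xD8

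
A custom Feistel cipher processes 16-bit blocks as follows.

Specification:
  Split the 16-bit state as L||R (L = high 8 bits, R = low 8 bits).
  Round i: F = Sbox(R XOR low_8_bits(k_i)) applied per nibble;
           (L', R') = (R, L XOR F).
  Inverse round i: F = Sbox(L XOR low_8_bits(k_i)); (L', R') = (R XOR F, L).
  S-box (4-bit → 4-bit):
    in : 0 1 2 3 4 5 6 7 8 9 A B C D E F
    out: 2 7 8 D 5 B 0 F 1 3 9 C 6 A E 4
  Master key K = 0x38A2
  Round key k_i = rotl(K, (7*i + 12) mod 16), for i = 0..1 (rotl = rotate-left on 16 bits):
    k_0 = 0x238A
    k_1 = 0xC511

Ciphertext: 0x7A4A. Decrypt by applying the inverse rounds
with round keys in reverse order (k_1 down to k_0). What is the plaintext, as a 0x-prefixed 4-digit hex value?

0x1C46

s_0 = ciphertext = 0x7A4A
s_1 = InvRound(s_0, k_1) = 0x467A
s_2 = InvRound(s_1, k_0) = 0x1C46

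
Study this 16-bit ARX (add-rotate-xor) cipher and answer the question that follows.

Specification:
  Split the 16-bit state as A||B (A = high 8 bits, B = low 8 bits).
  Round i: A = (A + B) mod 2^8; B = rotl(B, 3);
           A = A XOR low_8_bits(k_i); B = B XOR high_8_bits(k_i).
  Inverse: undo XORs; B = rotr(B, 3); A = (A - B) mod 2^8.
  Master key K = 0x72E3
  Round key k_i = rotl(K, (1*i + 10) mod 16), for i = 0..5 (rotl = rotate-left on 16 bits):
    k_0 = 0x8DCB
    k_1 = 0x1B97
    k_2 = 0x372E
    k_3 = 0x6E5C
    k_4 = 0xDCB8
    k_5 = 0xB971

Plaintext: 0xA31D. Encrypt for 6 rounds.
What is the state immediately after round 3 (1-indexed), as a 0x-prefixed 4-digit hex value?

0x39B6

s_0 = plaintext = 0xA31D
s_1 = Round(s_0, k_0) = 0x0B65
s_2 = Round(s_1, k_1) = 0xE730
s_3 = Round(s_2, k_2) = 0x39B6
s_4 = Round(s_3, k_3) = 0xB3DB
s_5 = Round(s_4, k_4) = 0x3602
s_6 = Round(s_5, k_5) = 0x49A9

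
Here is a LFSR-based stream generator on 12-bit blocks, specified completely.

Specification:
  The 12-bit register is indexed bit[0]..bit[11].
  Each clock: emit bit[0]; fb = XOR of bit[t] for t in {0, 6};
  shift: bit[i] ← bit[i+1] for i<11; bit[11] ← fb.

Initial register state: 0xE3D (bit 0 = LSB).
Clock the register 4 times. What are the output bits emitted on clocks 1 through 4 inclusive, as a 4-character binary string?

1011

reg_0 = 0xE3D
clock 1: out=1, reg = 0xF1E
clock 2: out=0, reg = 0x78F
clock 3: out=1, reg = 0xBC7
clock 4: out=1, reg = 0x5E3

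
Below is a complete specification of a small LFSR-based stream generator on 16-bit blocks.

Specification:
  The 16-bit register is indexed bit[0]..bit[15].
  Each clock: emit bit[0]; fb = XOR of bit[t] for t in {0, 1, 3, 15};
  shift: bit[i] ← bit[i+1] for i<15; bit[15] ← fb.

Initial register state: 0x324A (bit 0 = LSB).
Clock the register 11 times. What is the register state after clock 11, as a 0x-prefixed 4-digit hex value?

0x9C46

reg_0 = 0x324A
clock 1: out=0, reg = 0x1925
clock 2: out=1, reg = 0x8C92
clock 3: out=0, reg = 0x4649
clock 4: out=1, reg = 0x2324
clock 5: out=0, reg = 0x1192
clock 6: out=0, reg = 0x88C9
clock 7: out=1, reg = 0xC464
clock 8: out=0, reg = 0xE232
clock 9: out=0, reg = 0x7119
clock 10: out=1, reg = 0x388C
clock 11: out=0, reg = 0x9C46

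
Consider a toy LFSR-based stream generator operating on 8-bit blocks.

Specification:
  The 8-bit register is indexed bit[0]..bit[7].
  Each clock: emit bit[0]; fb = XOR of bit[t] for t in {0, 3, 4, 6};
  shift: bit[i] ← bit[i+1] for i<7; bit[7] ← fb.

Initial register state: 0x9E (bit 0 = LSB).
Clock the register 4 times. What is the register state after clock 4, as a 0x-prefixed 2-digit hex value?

reg_0 = 0x9E
clock 1: out=0, reg = 0x4F
clock 2: out=1, reg = 0xA7
clock 3: out=1, reg = 0xD3
clock 4: out=1, reg = 0xE9

0xE9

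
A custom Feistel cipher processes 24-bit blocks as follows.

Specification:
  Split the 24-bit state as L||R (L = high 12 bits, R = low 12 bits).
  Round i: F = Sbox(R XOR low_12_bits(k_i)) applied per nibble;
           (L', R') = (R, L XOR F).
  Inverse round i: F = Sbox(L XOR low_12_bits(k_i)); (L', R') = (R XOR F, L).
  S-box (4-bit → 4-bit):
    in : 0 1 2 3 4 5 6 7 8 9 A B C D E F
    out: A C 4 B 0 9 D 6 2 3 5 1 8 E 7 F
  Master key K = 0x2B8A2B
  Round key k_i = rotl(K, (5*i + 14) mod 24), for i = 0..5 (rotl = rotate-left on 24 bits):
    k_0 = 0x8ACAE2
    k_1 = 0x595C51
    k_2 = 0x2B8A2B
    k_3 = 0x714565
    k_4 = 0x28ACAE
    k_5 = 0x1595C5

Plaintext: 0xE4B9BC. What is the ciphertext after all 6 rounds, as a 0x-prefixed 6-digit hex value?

0x41C324

s_0 = plaintext = 0xE4B9BC
s_1 = Round(s_0, k_0) = 0x9BC5DC
s_2 = Round(s_1, k_1) = 0x5DCA92
s_3 = Round(s_2, k_2) = 0xA92FCF
s_4 = Round(s_3, k_3) = 0xFCFFC7
s_5 = Round(s_4, k_4) = 0xFC741C
s_6 = Round(s_5, k_5) = 0x41C324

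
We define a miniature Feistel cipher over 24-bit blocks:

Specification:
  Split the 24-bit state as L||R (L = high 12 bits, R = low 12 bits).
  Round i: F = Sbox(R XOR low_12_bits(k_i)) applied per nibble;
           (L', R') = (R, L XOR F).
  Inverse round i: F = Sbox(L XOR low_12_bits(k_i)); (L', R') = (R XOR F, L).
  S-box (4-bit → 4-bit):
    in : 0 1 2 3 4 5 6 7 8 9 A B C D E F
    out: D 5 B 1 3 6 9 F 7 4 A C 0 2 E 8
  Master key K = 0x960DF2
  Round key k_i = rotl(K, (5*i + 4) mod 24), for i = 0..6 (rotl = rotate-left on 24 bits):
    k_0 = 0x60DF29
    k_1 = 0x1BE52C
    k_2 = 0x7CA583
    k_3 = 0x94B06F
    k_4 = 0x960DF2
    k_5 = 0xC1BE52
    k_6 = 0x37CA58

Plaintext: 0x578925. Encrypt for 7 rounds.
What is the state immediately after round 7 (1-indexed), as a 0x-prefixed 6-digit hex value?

0x757963

s_0 = plaintext = 0x578925
s_1 = Round(s_0, k_0) = 0x925CA8
s_2 = Round(s_1, k_1) = 0xCA8D56
s_3 = Round(s_2, k_2) = 0xD56B8E
s_4 = Round(s_3, k_3) = 0xB8E1B3
s_5 = Round(s_4, k_4) = 0x1B3BBB
s_6 = Round(s_5, k_5) = 0xBBB757
s_7 = Round(s_6, k_6) = 0x757963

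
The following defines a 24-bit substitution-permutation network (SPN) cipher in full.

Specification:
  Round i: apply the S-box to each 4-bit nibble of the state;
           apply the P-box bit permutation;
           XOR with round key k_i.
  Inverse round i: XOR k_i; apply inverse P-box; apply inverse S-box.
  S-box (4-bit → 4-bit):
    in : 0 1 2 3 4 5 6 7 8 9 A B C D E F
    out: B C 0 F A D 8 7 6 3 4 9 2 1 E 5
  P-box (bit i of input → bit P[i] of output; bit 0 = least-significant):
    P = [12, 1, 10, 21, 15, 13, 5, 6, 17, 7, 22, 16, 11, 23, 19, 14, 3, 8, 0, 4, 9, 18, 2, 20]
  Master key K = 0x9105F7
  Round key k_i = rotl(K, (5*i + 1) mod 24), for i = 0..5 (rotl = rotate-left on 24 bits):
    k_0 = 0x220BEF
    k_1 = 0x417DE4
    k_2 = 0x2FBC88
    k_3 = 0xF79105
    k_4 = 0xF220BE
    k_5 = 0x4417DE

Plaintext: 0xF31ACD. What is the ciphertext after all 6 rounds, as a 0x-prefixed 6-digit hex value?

0x92AB32

s_0 = plaintext = 0xF31ACD
s_1 = Round(s_0, k_0) = 0x6A78F2
s_2 = Round(s_1, k_1) = 0x99F545
s_3 = Round(s_2, k_2) = 0x4083C0
s_4 = Round(s_3, k_3) = 0x08A09F
s_5 = Round(s_4, k_4) = 0xED973F
s_6 = Round(s_5, k_5) = 0x92AB32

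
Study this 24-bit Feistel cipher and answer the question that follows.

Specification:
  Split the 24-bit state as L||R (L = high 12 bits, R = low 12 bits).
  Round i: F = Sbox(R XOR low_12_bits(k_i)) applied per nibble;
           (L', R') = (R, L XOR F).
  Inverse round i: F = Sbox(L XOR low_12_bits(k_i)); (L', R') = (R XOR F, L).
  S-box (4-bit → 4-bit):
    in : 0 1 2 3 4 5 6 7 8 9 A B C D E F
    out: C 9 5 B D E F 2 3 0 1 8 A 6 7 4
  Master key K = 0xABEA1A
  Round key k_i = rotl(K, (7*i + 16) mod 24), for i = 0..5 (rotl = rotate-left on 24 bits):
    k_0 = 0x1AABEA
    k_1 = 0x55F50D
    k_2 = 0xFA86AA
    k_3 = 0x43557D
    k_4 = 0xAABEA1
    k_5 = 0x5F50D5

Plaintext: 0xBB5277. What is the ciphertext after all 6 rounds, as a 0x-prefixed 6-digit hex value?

0xE9CC74

s_0 = plaintext = 0xBB5277
s_1 = Round(s_0, k_0) = 0x277BB3
s_2 = Round(s_1, k_1) = 0xBB35F0
s_3 = Round(s_2, k_2) = 0x5F0052
s_4 = Round(s_3, k_3) = 0x052BA4
s_5 = Round(s_4, k_4) = 0xBA4E9C
s_6 = Round(s_5, k_5) = 0xE9CC74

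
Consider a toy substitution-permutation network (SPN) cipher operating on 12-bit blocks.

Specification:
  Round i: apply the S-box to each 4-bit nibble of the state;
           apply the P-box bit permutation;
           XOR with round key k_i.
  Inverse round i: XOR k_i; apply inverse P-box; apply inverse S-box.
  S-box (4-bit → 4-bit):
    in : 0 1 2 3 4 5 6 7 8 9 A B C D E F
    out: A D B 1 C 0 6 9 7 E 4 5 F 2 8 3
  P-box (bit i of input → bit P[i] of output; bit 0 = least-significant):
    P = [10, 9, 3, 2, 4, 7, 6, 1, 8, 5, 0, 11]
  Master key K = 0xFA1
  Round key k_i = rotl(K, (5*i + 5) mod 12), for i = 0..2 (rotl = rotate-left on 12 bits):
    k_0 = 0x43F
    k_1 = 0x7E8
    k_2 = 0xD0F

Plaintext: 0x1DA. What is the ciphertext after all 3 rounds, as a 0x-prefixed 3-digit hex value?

s_0 = plaintext = 0x1DA
s_1 = Round(s_0, k_0) = 0xDB6
s_2 = Round(s_1, k_1) = 0x590
s_3 = Round(s_2, k_2) = 0xFC9

0xFC9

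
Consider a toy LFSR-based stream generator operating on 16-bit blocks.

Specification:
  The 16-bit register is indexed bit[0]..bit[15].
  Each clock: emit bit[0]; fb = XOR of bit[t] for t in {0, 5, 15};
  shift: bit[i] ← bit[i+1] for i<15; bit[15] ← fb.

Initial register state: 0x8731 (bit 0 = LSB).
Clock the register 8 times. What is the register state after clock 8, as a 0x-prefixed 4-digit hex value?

reg_0 = 0x8731
clock 1: out=1, reg = 0xC398
clock 2: out=0, reg = 0xE1CC
clock 3: out=0, reg = 0xF0E6
clock 4: out=0, reg = 0x7873
clock 5: out=1, reg = 0x3C39
clock 6: out=1, reg = 0x1E1C
clock 7: out=0, reg = 0x0F0E
clock 8: out=0, reg = 0x0787

0x0787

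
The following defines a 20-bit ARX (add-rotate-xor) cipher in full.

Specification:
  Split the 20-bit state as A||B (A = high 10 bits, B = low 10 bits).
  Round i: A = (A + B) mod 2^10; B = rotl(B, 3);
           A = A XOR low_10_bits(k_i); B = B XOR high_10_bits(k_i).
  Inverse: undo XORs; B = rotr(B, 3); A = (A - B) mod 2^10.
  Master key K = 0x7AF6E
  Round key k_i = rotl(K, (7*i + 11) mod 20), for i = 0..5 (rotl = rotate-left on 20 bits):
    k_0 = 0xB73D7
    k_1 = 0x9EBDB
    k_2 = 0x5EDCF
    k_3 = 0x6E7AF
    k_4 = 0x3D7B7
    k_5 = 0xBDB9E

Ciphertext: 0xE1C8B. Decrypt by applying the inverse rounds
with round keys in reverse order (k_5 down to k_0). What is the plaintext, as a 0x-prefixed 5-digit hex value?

0xB013B

s_0 = ciphertext = 0xE1C8B
s_1 = InvRound(s_0, k_5) = 0x52ACF
s_2 = InvRound(s_1, k_4) = 0x6D947
s_3 = InvRound(s_2, k_3) = 0xBEB1F
s_4 = InvRound(s_3, k_2) = 0x3A64C
s_5 = InvRound(s_4, k_1) = 0x0B306
s_6 = InvRound(s_5, k_0) = 0xB013B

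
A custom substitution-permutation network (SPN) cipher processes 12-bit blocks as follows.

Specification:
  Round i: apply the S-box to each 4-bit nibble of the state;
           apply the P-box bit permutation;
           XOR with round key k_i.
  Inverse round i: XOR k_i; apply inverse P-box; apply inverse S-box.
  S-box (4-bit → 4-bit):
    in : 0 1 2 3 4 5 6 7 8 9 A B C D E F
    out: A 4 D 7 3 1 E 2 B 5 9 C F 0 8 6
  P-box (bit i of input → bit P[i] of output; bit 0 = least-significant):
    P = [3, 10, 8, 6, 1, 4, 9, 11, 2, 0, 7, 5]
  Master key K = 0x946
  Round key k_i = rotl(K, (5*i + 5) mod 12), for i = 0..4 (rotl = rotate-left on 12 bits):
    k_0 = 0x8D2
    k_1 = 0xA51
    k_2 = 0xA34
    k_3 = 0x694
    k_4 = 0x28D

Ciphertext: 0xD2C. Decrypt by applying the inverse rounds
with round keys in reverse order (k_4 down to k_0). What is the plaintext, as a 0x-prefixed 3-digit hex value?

s_0 = ciphertext = 0xD2C
s_1 = InvRound(s_0, k_4) = 0x6BF
s_2 = InvRound(s_1, k_3) = 0x055
s_3 = InvRound(s_2, k_2) = 0x0BE
s_4 = InvRound(s_3, k_1) = 0xC2A
s_5 = InvRound(s_4, k_0) = 0xB78

0xB78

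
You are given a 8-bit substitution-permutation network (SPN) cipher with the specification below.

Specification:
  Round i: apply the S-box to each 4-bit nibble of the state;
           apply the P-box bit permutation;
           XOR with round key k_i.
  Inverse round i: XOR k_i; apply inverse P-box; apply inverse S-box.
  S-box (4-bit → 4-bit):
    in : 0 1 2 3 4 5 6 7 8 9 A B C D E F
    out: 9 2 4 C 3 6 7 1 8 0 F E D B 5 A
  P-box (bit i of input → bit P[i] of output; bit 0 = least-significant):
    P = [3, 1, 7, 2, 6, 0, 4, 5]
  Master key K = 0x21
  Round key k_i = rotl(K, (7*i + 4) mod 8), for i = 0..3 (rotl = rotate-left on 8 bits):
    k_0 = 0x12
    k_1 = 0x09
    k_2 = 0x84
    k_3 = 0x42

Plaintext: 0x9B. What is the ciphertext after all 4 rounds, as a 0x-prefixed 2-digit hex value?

0x1F

s_0 = plaintext = 0x9B
s_1 = Round(s_0, k_0) = 0x94
s_2 = Round(s_1, k_1) = 0x03
s_3 = Round(s_2, k_2) = 0x60
s_4 = Round(s_3, k_3) = 0x1F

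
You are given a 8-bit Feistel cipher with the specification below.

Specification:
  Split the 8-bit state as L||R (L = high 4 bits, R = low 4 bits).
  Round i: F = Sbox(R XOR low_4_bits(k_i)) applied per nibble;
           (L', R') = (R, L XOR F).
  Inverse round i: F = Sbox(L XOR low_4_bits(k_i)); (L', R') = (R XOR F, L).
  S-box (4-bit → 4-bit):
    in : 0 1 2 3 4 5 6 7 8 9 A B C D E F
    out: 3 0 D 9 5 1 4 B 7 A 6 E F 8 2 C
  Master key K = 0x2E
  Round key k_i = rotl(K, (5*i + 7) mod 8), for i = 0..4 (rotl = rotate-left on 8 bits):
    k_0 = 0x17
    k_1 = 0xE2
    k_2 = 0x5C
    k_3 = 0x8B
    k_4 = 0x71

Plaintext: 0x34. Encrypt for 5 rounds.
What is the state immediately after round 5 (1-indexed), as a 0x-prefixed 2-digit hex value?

0xB0

s_0 = plaintext = 0x34
s_1 = Round(s_0, k_0) = 0x4A
s_2 = Round(s_1, k_1) = 0xA3
s_3 = Round(s_2, k_2) = 0x36
s_4 = Round(s_3, k_3) = 0x6B
s_5 = Round(s_4, k_4) = 0xB0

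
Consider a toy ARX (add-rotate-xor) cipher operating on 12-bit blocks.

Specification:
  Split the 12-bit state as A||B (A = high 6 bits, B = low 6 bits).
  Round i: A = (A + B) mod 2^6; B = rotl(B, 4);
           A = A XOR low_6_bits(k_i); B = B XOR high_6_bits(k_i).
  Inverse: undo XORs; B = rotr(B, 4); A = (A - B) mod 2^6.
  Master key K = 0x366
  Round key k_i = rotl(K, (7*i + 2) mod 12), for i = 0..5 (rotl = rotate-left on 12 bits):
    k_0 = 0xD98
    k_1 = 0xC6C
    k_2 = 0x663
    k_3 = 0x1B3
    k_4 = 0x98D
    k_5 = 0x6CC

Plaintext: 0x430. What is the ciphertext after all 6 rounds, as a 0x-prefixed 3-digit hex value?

0xC84

s_0 = plaintext = 0x430
s_1 = Round(s_0, k_0) = 0x63A
s_2 = Round(s_1, k_1) = 0xF9F
s_3 = Round(s_2, k_2) = 0xFAE
s_4 = Round(s_3, k_3) = 0x7ED
s_5 = Round(s_4, k_4) = 0x07D
s_6 = Round(s_5, k_5) = 0xC84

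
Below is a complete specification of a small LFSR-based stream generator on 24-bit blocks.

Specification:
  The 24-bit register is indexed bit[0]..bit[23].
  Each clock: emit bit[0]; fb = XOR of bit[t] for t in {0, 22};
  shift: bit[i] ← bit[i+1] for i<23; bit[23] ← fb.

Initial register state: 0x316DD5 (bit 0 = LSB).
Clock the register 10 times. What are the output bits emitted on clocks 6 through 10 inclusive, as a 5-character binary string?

01110

reg_0 = 0x316DD5
clock 1: out=1, reg = 0x98B6EA
clock 2: out=0, reg = 0x4C5B75
clock 3: out=1, reg = 0x262DBA
clock 4: out=0, reg = 0x1316DD
clock 5: out=1, reg = 0x898B6E
clock 6: out=0, reg = 0x44C5B7
clock 7: out=1, reg = 0x2262DB
clock 8: out=1, reg = 0x91316D
clock 9: out=1, reg = 0xC898B6
clock 10: out=0, reg = 0xE44C5B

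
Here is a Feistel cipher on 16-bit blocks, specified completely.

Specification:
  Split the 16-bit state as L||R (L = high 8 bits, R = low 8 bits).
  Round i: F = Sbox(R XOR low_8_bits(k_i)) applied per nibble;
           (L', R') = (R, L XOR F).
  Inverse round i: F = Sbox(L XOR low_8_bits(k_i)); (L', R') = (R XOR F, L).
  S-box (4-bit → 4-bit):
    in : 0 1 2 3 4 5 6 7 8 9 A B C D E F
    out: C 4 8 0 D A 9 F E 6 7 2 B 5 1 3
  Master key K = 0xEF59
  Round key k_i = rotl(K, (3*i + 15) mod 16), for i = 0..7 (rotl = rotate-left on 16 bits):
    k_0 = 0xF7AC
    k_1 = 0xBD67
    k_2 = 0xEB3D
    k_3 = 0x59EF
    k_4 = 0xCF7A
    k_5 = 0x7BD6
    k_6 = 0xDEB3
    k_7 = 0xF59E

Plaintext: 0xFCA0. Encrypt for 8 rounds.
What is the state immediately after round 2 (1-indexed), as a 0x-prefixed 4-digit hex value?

s_0 = plaintext = 0xFCA0
s_1 = Round(s_0, k_0) = 0xA037
s_2 = Round(s_1, k_1) = 0x370C
s_3 = Round(s_2, k_2) = 0x0C33
s_4 = Round(s_3, k_3) = 0x3357
s_5 = Round(s_4, k_4) = 0x57B6
s_6 = Round(s_5, k_5) = 0xB6CB
s_7 = Round(s_6, k_6) = 0xCB48
s_8 = Round(s_7, k_7) = 0x4892

0x370C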